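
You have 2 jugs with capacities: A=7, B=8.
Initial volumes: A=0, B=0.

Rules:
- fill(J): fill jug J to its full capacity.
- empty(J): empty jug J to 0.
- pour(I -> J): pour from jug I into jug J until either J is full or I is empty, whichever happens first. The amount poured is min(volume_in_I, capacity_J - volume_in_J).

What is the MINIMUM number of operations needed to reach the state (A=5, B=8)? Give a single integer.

BFS from (A=0, B=0). One shortest path:
  1. fill(A) -> (A=7 B=0)
  2. pour(A -> B) -> (A=0 B=7)
  3. fill(A) -> (A=7 B=7)
  4. pour(A -> B) -> (A=6 B=8)
  5. empty(B) -> (A=6 B=0)
  6. pour(A -> B) -> (A=0 B=6)
  7. fill(A) -> (A=7 B=6)
  8. pour(A -> B) -> (A=5 B=8)
Reached target in 8 moves.

Answer: 8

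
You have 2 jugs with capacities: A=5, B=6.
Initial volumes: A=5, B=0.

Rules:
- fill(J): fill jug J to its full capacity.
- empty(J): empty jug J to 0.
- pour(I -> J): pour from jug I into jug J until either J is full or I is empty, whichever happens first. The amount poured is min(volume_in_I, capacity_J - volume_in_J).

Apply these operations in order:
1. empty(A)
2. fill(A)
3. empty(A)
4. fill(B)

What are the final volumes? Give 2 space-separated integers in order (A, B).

Answer: 0 6

Derivation:
Step 1: empty(A) -> (A=0 B=0)
Step 2: fill(A) -> (A=5 B=0)
Step 3: empty(A) -> (A=0 B=0)
Step 4: fill(B) -> (A=0 B=6)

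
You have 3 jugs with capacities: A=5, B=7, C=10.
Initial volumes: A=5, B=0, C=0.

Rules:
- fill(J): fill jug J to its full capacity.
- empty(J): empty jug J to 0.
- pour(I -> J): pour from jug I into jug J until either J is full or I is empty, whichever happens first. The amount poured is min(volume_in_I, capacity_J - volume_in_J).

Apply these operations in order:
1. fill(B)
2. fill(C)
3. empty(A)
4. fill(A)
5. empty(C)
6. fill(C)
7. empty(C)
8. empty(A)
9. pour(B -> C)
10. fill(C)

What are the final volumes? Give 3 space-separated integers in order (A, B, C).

Answer: 0 0 10

Derivation:
Step 1: fill(B) -> (A=5 B=7 C=0)
Step 2: fill(C) -> (A=5 B=7 C=10)
Step 3: empty(A) -> (A=0 B=7 C=10)
Step 4: fill(A) -> (A=5 B=7 C=10)
Step 5: empty(C) -> (A=5 B=7 C=0)
Step 6: fill(C) -> (A=5 B=7 C=10)
Step 7: empty(C) -> (A=5 B=7 C=0)
Step 8: empty(A) -> (A=0 B=7 C=0)
Step 9: pour(B -> C) -> (A=0 B=0 C=7)
Step 10: fill(C) -> (A=0 B=0 C=10)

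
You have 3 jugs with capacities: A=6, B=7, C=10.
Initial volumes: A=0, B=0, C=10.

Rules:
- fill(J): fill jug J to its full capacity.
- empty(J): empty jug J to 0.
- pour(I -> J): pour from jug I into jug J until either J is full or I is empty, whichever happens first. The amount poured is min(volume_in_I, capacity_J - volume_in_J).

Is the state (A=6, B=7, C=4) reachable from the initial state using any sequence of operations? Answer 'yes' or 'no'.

BFS from (A=0, B=0, C=10):
  1. fill(B) -> (A=0 B=7 C=10)
  2. pour(C -> A) -> (A=6 B=7 C=4)
Target reached → yes.

Answer: yes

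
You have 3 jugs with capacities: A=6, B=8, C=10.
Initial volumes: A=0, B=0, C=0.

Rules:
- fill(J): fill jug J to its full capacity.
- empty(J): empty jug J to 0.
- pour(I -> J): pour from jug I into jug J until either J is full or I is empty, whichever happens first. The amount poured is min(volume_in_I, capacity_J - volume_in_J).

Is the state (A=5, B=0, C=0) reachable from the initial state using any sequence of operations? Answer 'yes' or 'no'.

Answer: no

Derivation:
BFS explored all 96 reachable states.
Reachable set includes: (0,0,0), (0,0,2), (0,0,4), (0,0,6), (0,0,8), (0,0,10), (0,2,0), (0,2,2), (0,2,4), (0,2,6), (0,2,8), (0,2,10) ...
Target (A=5, B=0, C=0) not in reachable set → no.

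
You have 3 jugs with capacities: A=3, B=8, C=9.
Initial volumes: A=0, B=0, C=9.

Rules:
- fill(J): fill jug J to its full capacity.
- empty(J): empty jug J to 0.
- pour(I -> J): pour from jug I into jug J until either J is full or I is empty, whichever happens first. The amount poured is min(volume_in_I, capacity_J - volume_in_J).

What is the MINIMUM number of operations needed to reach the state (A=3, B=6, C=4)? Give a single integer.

Answer: 8

Derivation:
BFS from (A=0, B=0, C=9). One shortest path:
  1. fill(A) -> (A=3 B=0 C=9)
  2. pour(C -> B) -> (A=3 B=8 C=1)
  3. empty(B) -> (A=3 B=0 C=1)
  4. pour(A -> B) -> (A=0 B=3 C=1)
  5. pour(C -> A) -> (A=1 B=3 C=0)
  6. fill(C) -> (A=1 B=3 C=9)
  7. pour(C -> B) -> (A=1 B=8 C=4)
  8. pour(B -> A) -> (A=3 B=6 C=4)
Reached target in 8 moves.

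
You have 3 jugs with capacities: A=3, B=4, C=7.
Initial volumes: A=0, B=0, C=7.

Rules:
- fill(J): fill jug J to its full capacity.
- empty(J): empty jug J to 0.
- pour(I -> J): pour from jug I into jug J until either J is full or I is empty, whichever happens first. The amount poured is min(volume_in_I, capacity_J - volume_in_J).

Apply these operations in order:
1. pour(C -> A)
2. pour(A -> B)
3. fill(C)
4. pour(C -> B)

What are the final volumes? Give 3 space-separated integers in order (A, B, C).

Answer: 0 4 6

Derivation:
Step 1: pour(C -> A) -> (A=3 B=0 C=4)
Step 2: pour(A -> B) -> (A=0 B=3 C=4)
Step 3: fill(C) -> (A=0 B=3 C=7)
Step 4: pour(C -> B) -> (A=0 B=4 C=6)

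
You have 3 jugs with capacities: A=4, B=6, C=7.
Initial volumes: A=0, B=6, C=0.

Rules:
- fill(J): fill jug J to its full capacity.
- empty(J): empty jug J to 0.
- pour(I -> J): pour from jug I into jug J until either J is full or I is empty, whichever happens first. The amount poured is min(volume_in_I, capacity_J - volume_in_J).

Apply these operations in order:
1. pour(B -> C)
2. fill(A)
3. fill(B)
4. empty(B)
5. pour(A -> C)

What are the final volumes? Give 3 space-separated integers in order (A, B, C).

Answer: 3 0 7

Derivation:
Step 1: pour(B -> C) -> (A=0 B=0 C=6)
Step 2: fill(A) -> (A=4 B=0 C=6)
Step 3: fill(B) -> (A=4 B=6 C=6)
Step 4: empty(B) -> (A=4 B=0 C=6)
Step 5: pour(A -> C) -> (A=3 B=0 C=7)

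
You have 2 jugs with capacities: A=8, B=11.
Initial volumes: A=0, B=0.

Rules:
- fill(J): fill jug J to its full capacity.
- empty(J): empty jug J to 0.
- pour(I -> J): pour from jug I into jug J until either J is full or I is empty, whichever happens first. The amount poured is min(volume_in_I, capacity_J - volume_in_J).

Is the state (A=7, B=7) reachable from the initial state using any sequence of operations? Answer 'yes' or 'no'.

BFS explored all 38 reachable states.
Reachable set includes: (0,0), (0,1), (0,2), (0,3), (0,4), (0,5), (0,6), (0,7), (0,8), (0,9), (0,10), (0,11) ...
Target (A=7, B=7) not in reachable set → no.

Answer: no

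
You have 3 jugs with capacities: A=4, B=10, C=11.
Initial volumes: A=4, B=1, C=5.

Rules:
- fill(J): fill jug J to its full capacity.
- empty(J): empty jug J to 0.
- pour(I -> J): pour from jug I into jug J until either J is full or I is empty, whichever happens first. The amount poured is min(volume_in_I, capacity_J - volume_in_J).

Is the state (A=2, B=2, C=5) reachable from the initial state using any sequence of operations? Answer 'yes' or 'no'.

BFS explored all 390 reachable states.
Reachable set includes: (0,0,0), (0,0,1), (0,0,2), (0,0,3), (0,0,4), (0,0,5), (0,0,6), (0,0,7), (0,0,8), (0,0,9), (0,0,10), (0,0,11) ...
Target (A=2, B=2, C=5) not in reachable set → no.

Answer: no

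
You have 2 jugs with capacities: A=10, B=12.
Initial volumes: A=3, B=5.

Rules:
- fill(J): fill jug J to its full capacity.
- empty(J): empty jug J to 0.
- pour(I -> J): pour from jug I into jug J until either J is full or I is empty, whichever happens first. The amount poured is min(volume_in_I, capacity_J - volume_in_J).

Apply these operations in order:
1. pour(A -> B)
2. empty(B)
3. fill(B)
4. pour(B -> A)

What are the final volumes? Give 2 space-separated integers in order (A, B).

Answer: 10 2

Derivation:
Step 1: pour(A -> B) -> (A=0 B=8)
Step 2: empty(B) -> (A=0 B=0)
Step 3: fill(B) -> (A=0 B=12)
Step 4: pour(B -> A) -> (A=10 B=2)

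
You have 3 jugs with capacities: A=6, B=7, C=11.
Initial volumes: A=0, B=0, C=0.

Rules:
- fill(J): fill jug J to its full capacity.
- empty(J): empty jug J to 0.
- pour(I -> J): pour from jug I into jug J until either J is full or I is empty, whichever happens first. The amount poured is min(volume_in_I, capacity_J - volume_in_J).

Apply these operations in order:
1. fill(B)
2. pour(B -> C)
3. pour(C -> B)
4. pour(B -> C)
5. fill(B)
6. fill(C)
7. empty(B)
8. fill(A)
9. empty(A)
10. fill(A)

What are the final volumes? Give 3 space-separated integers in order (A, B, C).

Step 1: fill(B) -> (A=0 B=7 C=0)
Step 2: pour(B -> C) -> (A=0 B=0 C=7)
Step 3: pour(C -> B) -> (A=0 B=7 C=0)
Step 4: pour(B -> C) -> (A=0 B=0 C=7)
Step 5: fill(B) -> (A=0 B=7 C=7)
Step 6: fill(C) -> (A=0 B=7 C=11)
Step 7: empty(B) -> (A=0 B=0 C=11)
Step 8: fill(A) -> (A=6 B=0 C=11)
Step 9: empty(A) -> (A=0 B=0 C=11)
Step 10: fill(A) -> (A=6 B=0 C=11)

Answer: 6 0 11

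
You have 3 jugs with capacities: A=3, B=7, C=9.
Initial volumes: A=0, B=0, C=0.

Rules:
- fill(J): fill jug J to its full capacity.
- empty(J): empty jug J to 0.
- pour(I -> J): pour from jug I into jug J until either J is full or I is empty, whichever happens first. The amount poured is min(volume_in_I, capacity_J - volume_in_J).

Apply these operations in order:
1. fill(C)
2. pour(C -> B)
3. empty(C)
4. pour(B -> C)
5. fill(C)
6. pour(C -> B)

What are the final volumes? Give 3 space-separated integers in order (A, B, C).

Step 1: fill(C) -> (A=0 B=0 C=9)
Step 2: pour(C -> B) -> (A=0 B=7 C=2)
Step 3: empty(C) -> (A=0 B=7 C=0)
Step 4: pour(B -> C) -> (A=0 B=0 C=7)
Step 5: fill(C) -> (A=0 B=0 C=9)
Step 6: pour(C -> B) -> (A=0 B=7 C=2)

Answer: 0 7 2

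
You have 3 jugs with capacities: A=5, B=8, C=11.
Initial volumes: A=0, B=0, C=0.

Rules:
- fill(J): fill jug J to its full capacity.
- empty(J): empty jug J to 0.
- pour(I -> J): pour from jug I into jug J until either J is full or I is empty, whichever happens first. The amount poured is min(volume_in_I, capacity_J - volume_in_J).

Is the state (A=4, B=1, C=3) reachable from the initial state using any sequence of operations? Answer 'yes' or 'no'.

Answer: no

Derivation:
BFS explored all 368 reachable states.
Reachable set includes: (0,0,0), (0,0,1), (0,0,2), (0,0,3), (0,0,4), (0,0,5), (0,0,6), (0,0,7), (0,0,8), (0,0,9), (0,0,10), (0,0,11) ...
Target (A=4, B=1, C=3) not in reachable set → no.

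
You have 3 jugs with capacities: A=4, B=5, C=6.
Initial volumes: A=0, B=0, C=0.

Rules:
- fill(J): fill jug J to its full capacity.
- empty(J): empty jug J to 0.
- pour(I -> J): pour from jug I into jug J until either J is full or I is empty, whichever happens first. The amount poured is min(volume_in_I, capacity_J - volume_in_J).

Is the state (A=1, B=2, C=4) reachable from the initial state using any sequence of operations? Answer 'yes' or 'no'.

BFS explored all 150 reachable states.
Reachable set includes: (0,0,0), (0,0,1), (0,0,2), (0,0,3), (0,0,4), (0,0,5), (0,0,6), (0,1,0), (0,1,1), (0,1,2), (0,1,3), (0,1,4) ...
Target (A=1, B=2, C=4) not in reachable set → no.

Answer: no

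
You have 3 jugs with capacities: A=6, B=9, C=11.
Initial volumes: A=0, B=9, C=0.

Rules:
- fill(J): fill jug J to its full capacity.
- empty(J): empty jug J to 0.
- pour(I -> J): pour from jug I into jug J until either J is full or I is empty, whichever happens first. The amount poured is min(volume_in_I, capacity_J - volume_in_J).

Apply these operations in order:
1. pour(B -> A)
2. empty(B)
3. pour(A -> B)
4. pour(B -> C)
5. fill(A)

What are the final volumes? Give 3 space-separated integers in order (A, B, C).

Step 1: pour(B -> A) -> (A=6 B=3 C=0)
Step 2: empty(B) -> (A=6 B=0 C=0)
Step 3: pour(A -> B) -> (A=0 B=6 C=0)
Step 4: pour(B -> C) -> (A=0 B=0 C=6)
Step 5: fill(A) -> (A=6 B=0 C=6)

Answer: 6 0 6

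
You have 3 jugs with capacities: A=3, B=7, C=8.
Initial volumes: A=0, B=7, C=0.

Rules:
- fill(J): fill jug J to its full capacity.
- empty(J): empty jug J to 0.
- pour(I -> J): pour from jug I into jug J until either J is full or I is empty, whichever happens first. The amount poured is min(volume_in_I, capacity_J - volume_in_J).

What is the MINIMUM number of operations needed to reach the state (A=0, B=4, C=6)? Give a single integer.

Answer: 4

Derivation:
BFS from (A=0, B=7, C=0). One shortest path:
  1. fill(A) -> (A=3 B=7 C=0)
  2. pour(A -> C) -> (A=0 B=7 C=3)
  3. pour(B -> A) -> (A=3 B=4 C=3)
  4. pour(A -> C) -> (A=0 B=4 C=6)
Reached target in 4 moves.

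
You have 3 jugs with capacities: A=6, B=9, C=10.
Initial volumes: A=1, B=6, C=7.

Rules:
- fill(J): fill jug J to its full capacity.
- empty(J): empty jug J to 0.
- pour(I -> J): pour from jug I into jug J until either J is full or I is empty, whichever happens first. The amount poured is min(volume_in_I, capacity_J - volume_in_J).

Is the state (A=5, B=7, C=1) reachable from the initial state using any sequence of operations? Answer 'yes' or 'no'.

BFS explored all 411 reachable states.
Reachable set includes: (0,0,0), (0,0,1), (0,0,2), (0,0,3), (0,0,4), (0,0,5), (0,0,6), (0,0,7), (0,0,8), (0,0,9), (0,0,10), (0,1,0) ...
Target (A=5, B=7, C=1) not in reachable set → no.

Answer: no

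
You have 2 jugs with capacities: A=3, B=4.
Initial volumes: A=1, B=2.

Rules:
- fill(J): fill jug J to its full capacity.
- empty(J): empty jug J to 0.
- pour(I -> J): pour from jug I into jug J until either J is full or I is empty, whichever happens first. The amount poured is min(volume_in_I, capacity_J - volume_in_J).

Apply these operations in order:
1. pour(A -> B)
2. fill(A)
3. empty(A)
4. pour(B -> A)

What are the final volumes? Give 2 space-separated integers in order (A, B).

Step 1: pour(A -> B) -> (A=0 B=3)
Step 2: fill(A) -> (A=3 B=3)
Step 3: empty(A) -> (A=0 B=3)
Step 4: pour(B -> A) -> (A=3 B=0)

Answer: 3 0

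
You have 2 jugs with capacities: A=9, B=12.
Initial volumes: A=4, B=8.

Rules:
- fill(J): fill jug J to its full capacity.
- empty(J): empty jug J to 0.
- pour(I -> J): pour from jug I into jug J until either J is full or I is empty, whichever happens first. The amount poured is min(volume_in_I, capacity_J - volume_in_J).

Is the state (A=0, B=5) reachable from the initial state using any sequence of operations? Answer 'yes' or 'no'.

BFS from (A=4, B=8):
  1. fill(A) -> (A=9 B=8)
  2. pour(A -> B) -> (A=5 B=12)
  3. empty(B) -> (A=5 B=0)
  4. pour(A -> B) -> (A=0 B=5)
Target reached → yes.

Answer: yes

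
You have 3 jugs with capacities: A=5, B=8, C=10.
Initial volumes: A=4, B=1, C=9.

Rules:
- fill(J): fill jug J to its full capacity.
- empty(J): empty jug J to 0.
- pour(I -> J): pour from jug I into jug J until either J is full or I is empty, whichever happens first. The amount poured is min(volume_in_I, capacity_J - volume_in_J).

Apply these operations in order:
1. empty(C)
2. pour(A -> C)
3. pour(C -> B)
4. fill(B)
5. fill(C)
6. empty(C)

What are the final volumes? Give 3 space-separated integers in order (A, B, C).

Answer: 0 8 0

Derivation:
Step 1: empty(C) -> (A=4 B=1 C=0)
Step 2: pour(A -> C) -> (A=0 B=1 C=4)
Step 3: pour(C -> B) -> (A=0 B=5 C=0)
Step 4: fill(B) -> (A=0 B=8 C=0)
Step 5: fill(C) -> (A=0 B=8 C=10)
Step 6: empty(C) -> (A=0 B=8 C=0)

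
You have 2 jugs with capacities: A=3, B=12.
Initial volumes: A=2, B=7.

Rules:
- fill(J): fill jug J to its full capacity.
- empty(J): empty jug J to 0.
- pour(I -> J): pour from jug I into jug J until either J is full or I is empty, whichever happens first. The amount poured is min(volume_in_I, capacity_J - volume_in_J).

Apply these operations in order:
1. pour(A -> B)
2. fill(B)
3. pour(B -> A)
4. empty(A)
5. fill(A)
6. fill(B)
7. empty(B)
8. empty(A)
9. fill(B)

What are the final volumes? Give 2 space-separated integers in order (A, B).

Answer: 0 12

Derivation:
Step 1: pour(A -> B) -> (A=0 B=9)
Step 2: fill(B) -> (A=0 B=12)
Step 3: pour(B -> A) -> (A=3 B=9)
Step 4: empty(A) -> (A=0 B=9)
Step 5: fill(A) -> (A=3 B=9)
Step 6: fill(B) -> (A=3 B=12)
Step 7: empty(B) -> (A=3 B=0)
Step 8: empty(A) -> (A=0 B=0)
Step 9: fill(B) -> (A=0 B=12)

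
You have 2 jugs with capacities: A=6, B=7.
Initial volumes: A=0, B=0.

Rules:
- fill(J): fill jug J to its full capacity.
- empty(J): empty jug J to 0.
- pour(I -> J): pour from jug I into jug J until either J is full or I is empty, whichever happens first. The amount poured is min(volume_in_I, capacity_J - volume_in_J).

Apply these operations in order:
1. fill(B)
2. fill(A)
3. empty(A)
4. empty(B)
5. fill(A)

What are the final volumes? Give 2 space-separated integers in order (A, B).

Step 1: fill(B) -> (A=0 B=7)
Step 2: fill(A) -> (A=6 B=7)
Step 3: empty(A) -> (A=0 B=7)
Step 4: empty(B) -> (A=0 B=0)
Step 5: fill(A) -> (A=6 B=0)

Answer: 6 0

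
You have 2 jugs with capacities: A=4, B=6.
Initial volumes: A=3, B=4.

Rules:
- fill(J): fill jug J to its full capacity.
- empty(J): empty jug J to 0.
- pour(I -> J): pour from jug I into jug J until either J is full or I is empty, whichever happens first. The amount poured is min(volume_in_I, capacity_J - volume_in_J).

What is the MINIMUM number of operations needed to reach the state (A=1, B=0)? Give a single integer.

BFS from (A=3, B=4). One shortest path:
  1. pour(A -> B) -> (A=1 B=6)
  2. empty(B) -> (A=1 B=0)
Reached target in 2 moves.

Answer: 2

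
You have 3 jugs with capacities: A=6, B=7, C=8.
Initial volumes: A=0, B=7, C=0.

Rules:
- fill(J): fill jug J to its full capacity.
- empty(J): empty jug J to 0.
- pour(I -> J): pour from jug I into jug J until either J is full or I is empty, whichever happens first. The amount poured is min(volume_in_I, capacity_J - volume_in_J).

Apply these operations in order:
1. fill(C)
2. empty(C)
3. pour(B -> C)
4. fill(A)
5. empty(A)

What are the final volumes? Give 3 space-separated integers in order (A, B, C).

Answer: 0 0 7

Derivation:
Step 1: fill(C) -> (A=0 B=7 C=8)
Step 2: empty(C) -> (A=0 B=7 C=0)
Step 3: pour(B -> C) -> (A=0 B=0 C=7)
Step 4: fill(A) -> (A=6 B=0 C=7)
Step 5: empty(A) -> (A=0 B=0 C=7)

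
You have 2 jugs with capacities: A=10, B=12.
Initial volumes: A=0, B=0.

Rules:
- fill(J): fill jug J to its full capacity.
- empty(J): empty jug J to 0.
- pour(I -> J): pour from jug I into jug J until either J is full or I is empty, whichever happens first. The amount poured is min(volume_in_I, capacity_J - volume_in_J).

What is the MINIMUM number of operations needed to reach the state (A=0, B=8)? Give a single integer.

Answer: 6

Derivation:
BFS from (A=0, B=0). One shortest path:
  1. fill(A) -> (A=10 B=0)
  2. pour(A -> B) -> (A=0 B=10)
  3. fill(A) -> (A=10 B=10)
  4. pour(A -> B) -> (A=8 B=12)
  5. empty(B) -> (A=8 B=0)
  6. pour(A -> B) -> (A=0 B=8)
Reached target in 6 moves.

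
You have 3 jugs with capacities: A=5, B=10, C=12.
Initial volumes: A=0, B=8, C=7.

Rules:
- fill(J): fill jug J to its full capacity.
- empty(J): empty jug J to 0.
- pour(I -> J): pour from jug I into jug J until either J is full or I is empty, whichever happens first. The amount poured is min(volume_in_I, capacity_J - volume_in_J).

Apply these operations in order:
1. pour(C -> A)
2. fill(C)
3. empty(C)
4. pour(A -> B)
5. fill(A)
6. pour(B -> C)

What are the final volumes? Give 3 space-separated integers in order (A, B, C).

Step 1: pour(C -> A) -> (A=5 B=8 C=2)
Step 2: fill(C) -> (A=5 B=8 C=12)
Step 3: empty(C) -> (A=5 B=8 C=0)
Step 4: pour(A -> B) -> (A=3 B=10 C=0)
Step 5: fill(A) -> (A=5 B=10 C=0)
Step 6: pour(B -> C) -> (A=5 B=0 C=10)

Answer: 5 0 10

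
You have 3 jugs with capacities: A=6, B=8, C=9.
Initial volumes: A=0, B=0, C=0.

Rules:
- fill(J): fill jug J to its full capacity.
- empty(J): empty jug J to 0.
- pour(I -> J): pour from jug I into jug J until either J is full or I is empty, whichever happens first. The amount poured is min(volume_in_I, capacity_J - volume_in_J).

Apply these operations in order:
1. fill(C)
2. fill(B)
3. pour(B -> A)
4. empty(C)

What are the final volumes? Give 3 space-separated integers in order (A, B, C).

Step 1: fill(C) -> (A=0 B=0 C=9)
Step 2: fill(B) -> (A=0 B=8 C=9)
Step 3: pour(B -> A) -> (A=6 B=2 C=9)
Step 4: empty(C) -> (A=6 B=2 C=0)

Answer: 6 2 0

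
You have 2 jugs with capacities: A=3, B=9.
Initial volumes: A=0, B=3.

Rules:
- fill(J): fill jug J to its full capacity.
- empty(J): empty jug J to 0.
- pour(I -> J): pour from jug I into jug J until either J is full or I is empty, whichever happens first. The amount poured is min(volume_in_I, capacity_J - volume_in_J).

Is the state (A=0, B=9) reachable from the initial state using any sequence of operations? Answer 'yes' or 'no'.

BFS from (A=0, B=3):
  1. fill(B) -> (A=0 B=9)
Target reached → yes.

Answer: yes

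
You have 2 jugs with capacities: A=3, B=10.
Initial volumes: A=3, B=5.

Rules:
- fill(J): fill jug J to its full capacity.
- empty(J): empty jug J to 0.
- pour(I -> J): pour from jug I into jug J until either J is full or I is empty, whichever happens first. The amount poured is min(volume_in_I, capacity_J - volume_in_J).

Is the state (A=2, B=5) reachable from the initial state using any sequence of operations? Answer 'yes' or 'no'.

BFS explored all 26 reachable states.
Reachable set includes: (0,0), (0,1), (0,2), (0,3), (0,4), (0,5), (0,6), (0,7), (0,8), (0,9), (0,10), (1,0) ...
Target (A=2, B=5) not in reachable set → no.

Answer: no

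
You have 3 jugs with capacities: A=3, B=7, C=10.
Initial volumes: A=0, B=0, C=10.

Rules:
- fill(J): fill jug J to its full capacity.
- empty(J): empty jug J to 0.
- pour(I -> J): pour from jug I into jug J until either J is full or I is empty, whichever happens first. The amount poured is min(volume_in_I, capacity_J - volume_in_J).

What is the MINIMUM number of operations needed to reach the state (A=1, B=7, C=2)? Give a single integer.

BFS from (A=0, B=0, C=10). One shortest path:
  1. pour(C -> B) -> (A=0 B=7 C=3)
  2. pour(B -> A) -> (A=3 B=4 C=3)
  3. pour(A -> C) -> (A=0 B=4 C=6)
  4. pour(B -> A) -> (A=3 B=1 C=6)
  5. pour(A -> C) -> (A=0 B=1 C=9)
  6. pour(B -> A) -> (A=1 B=0 C=9)
  7. pour(C -> B) -> (A=1 B=7 C=2)
Reached target in 7 moves.

Answer: 7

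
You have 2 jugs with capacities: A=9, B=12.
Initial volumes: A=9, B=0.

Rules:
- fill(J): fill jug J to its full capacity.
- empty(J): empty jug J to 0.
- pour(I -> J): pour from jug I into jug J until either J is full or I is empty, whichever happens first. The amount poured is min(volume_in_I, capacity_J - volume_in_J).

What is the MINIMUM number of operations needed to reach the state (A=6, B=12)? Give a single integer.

Answer: 3

Derivation:
BFS from (A=9, B=0). One shortest path:
  1. pour(A -> B) -> (A=0 B=9)
  2. fill(A) -> (A=9 B=9)
  3. pour(A -> B) -> (A=6 B=12)
Reached target in 3 moves.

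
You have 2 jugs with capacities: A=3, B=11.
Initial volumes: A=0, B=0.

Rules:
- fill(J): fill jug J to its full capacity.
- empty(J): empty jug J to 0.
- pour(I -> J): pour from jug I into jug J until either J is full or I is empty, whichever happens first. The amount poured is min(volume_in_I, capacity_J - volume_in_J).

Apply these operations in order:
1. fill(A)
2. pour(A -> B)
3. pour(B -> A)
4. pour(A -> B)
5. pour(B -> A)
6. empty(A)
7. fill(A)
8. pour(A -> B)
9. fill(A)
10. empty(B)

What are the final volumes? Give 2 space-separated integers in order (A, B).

Answer: 3 0

Derivation:
Step 1: fill(A) -> (A=3 B=0)
Step 2: pour(A -> B) -> (A=0 B=3)
Step 3: pour(B -> A) -> (A=3 B=0)
Step 4: pour(A -> B) -> (A=0 B=3)
Step 5: pour(B -> A) -> (A=3 B=0)
Step 6: empty(A) -> (A=0 B=0)
Step 7: fill(A) -> (A=3 B=0)
Step 8: pour(A -> B) -> (A=0 B=3)
Step 9: fill(A) -> (A=3 B=3)
Step 10: empty(B) -> (A=3 B=0)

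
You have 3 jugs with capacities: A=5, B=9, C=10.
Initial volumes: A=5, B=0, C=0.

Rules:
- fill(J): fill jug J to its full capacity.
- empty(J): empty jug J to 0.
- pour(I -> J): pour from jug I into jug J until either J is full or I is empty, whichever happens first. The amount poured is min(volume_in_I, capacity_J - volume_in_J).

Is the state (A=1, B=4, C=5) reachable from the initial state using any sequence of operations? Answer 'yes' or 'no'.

BFS explored all 372 reachable states.
Reachable set includes: (0,0,0), (0,0,1), (0,0,2), (0,0,3), (0,0,4), (0,0,5), (0,0,6), (0,0,7), (0,0,8), (0,0,9), (0,0,10), (0,1,0) ...
Target (A=1, B=4, C=5) not in reachable set → no.

Answer: no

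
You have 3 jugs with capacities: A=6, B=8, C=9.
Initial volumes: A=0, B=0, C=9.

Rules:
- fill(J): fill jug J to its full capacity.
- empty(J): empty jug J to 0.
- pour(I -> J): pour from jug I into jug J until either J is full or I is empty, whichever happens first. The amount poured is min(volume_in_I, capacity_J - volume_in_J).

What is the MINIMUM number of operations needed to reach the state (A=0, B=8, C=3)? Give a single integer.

BFS from (A=0, B=0, C=9). One shortest path:
  1. fill(B) -> (A=0 B=8 C=9)
  2. pour(C -> A) -> (A=6 B=8 C=3)
  3. empty(A) -> (A=0 B=8 C=3)
Reached target in 3 moves.

Answer: 3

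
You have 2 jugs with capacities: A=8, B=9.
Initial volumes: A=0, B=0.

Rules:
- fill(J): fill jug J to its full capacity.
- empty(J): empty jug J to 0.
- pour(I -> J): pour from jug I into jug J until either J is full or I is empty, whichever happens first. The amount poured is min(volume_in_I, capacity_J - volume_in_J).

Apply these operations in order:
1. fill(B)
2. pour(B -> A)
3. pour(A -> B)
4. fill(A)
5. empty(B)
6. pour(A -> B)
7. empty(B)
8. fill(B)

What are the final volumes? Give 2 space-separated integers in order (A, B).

Answer: 0 9

Derivation:
Step 1: fill(B) -> (A=0 B=9)
Step 2: pour(B -> A) -> (A=8 B=1)
Step 3: pour(A -> B) -> (A=0 B=9)
Step 4: fill(A) -> (A=8 B=9)
Step 5: empty(B) -> (A=8 B=0)
Step 6: pour(A -> B) -> (A=0 B=8)
Step 7: empty(B) -> (A=0 B=0)
Step 8: fill(B) -> (A=0 B=9)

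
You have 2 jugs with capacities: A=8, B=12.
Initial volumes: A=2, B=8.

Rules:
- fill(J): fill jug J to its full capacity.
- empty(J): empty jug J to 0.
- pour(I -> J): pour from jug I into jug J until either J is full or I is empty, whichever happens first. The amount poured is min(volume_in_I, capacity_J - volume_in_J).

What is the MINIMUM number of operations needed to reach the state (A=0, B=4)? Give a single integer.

Answer: 4

Derivation:
BFS from (A=2, B=8). One shortest path:
  1. fill(A) -> (A=8 B=8)
  2. pour(A -> B) -> (A=4 B=12)
  3. empty(B) -> (A=4 B=0)
  4. pour(A -> B) -> (A=0 B=4)
Reached target in 4 moves.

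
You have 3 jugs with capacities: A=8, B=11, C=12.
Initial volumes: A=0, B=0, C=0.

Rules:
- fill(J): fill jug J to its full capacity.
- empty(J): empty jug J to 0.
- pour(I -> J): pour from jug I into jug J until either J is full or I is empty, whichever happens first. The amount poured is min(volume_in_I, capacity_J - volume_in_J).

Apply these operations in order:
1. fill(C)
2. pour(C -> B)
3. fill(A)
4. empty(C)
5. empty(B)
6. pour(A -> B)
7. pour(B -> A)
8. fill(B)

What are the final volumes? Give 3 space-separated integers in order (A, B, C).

Answer: 8 11 0

Derivation:
Step 1: fill(C) -> (A=0 B=0 C=12)
Step 2: pour(C -> B) -> (A=0 B=11 C=1)
Step 3: fill(A) -> (A=8 B=11 C=1)
Step 4: empty(C) -> (A=8 B=11 C=0)
Step 5: empty(B) -> (A=8 B=0 C=0)
Step 6: pour(A -> B) -> (A=0 B=8 C=0)
Step 7: pour(B -> A) -> (A=8 B=0 C=0)
Step 8: fill(B) -> (A=8 B=11 C=0)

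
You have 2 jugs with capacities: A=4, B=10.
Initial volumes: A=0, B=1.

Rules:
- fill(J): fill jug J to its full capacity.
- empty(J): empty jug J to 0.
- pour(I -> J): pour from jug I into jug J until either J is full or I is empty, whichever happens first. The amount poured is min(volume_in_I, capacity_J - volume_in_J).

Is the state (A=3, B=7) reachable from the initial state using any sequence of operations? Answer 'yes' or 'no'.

Answer: no

Derivation:
BFS explored all 28 reachable states.
Reachable set includes: (0,0), (0,1), (0,2), (0,3), (0,4), (0,5), (0,6), (0,7), (0,8), (0,9), (0,10), (1,0) ...
Target (A=3, B=7) not in reachable set → no.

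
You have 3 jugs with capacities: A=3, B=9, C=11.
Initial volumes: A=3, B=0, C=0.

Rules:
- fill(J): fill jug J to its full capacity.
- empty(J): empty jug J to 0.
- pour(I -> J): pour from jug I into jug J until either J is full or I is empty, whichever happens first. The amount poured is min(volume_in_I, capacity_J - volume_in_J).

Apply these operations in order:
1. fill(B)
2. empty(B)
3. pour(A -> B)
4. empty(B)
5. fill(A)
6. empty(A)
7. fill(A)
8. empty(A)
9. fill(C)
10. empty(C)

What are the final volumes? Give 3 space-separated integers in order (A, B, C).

Answer: 0 0 0

Derivation:
Step 1: fill(B) -> (A=3 B=9 C=0)
Step 2: empty(B) -> (A=3 B=0 C=0)
Step 3: pour(A -> B) -> (A=0 B=3 C=0)
Step 4: empty(B) -> (A=0 B=0 C=0)
Step 5: fill(A) -> (A=3 B=0 C=0)
Step 6: empty(A) -> (A=0 B=0 C=0)
Step 7: fill(A) -> (A=3 B=0 C=0)
Step 8: empty(A) -> (A=0 B=0 C=0)
Step 9: fill(C) -> (A=0 B=0 C=11)
Step 10: empty(C) -> (A=0 B=0 C=0)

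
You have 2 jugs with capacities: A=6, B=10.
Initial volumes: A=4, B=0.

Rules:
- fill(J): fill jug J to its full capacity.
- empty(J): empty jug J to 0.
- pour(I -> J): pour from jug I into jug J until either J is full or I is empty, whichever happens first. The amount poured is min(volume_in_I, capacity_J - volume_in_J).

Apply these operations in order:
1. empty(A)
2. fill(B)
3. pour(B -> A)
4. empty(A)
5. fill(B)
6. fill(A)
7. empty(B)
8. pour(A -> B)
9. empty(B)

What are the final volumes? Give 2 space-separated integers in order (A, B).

Step 1: empty(A) -> (A=0 B=0)
Step 2: fill(B) -> (A=0 B=10)
Step 3: pour(B -> A) -> (A=6 B=4)
Step 4: empty(A) -> (A=0 B=4)
Step 5: fill(B) -> (A=0 B=10)
Step 6: fill(A) -> (A=6 B=10)
Step 7: empty(B) -> (A=6 B=0)
Step 8: pour(A -> B) -> (A=0 B=6)
Step 9: empty(B) -> (A=0 B=0)

Answer: 0 0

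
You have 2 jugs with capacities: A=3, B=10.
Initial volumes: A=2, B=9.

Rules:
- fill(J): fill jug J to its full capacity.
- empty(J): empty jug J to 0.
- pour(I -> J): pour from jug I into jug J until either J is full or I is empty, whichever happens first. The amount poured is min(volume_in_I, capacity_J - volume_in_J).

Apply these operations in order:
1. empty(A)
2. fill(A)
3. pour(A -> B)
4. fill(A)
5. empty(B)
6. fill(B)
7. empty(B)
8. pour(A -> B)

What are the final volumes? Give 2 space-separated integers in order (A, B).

Answer: 0 3

Derivation:
Step 1: empty(A) -> (A=0 B=9)
Step 2: fill(A) -> (A=3 B=9)
Step 3: pour(A -> B) -> (A=2 B=10)
Step 4: fill(A) -> (A=3 B=10)
Step 5: empty(B) -> (A=3 B=0)
Step 6: fill(B) -> (A=3 B=10)
Step 7: empty(B) -> (A=3 B=0)
Step 8: pour(A -> B) -> (A=0 B=3)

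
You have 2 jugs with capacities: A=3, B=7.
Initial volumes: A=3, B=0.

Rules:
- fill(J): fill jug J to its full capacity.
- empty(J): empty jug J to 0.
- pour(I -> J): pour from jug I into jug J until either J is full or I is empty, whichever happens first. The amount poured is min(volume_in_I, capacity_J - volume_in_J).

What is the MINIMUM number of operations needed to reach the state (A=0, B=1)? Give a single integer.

BFS from (A=3, B=0). One shortest path:
  1. empty(A) -> (A=0 B=0)
  2. fill(B) -> (A=0 B=7)
  3. pour(B -> A) -> (A=3 B=4)
  4. empty(A) -> (A=0 B=4)
  5. pour(B -> A) -> (A=3 B=1)
  6. empty(A) -> (A=0 B=1)
Reached target in 6 moves.

Answer: 6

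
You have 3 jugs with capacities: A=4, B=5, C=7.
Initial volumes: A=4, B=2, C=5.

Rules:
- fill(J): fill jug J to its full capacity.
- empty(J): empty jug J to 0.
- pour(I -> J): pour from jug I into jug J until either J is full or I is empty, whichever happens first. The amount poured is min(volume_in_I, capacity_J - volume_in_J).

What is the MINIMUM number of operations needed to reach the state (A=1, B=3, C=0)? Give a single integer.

BFS from (A=4, B=2, C=5). One shortest path:
  1. pour(A -> B) -> (A=1 B=5 C=5)
  2. pour(B -> C) -> (A=1 B=3 C=7)
  3. empty(C) -> (A=1 B=3 C=0)
Reached target in 3 moves.

Answer: 3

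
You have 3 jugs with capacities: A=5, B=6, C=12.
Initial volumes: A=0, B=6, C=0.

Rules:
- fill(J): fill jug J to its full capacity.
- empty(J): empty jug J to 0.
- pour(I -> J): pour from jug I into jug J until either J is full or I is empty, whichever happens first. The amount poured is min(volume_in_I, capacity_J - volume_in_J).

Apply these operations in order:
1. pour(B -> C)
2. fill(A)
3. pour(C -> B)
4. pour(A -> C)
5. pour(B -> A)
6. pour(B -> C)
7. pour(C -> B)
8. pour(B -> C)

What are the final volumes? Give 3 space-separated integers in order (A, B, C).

Answer: 5 0 6

Derivation:
Step 1: pour(B -> C) -> (A=0 B=0 C=6)
Step 2: fill(A) -> (A=5 B=0 C=6)
Step 3: pour(C -> B) -> (A=5 B=6 C=0)
Step 4: pour(A -> C) -> (A=0 B=6 C=5)
Step 5: pour(B -> A) -> (A=5 B=1 C=5)
Step 6: pour(B -> C) -> (A=5 B=0 C=6)
Step 7: pour(C -> B) -> (A=5 B=6 C=0)
Step 8: pour(B -> C) -> (A=5 B=0 C=6)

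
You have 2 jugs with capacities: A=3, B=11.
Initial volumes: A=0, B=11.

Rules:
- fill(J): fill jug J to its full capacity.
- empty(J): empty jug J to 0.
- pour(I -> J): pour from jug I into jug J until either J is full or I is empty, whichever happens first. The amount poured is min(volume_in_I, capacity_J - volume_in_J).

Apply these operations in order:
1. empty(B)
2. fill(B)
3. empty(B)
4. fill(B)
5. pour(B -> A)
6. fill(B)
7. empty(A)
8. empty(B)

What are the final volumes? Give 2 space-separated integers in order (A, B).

Answer: 0 0

Derivation:
Step 1: empty(B) -> (A=0 B=0)
Step 2: fill(B) -> (A=0 B=11)
Step 3: empty(B) -> (A=0 B=0)
Step 4: fill(B) -> (A=0 B=11)
Step 5: pour(B -> A) -> (A=3 B=8)
Step 6: fill(B) -> (A=3 B=11)
Step 7: empty(A) -> (A=0 B=11)
Step 8: empty(B) -> (A=0 B=0)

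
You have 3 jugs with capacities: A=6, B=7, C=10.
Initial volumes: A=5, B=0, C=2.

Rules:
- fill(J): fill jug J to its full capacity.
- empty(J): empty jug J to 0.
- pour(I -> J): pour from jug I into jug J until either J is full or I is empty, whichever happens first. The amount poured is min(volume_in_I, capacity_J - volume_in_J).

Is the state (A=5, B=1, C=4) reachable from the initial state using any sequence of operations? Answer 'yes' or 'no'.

Answer: no

Derivation:
BFS explored all 346 reachable states.
Reachable set includes: (0,0,0), (0,0,1), (0,0,2), (0,0,3), (0,0,4), (0,0,5), (0,0,6), (0,0,7), (0,0,8), (0,0,9), (0,0,10), (0,1,0) ...
Target (A=5, B=1, C=4) not in reachable set → no.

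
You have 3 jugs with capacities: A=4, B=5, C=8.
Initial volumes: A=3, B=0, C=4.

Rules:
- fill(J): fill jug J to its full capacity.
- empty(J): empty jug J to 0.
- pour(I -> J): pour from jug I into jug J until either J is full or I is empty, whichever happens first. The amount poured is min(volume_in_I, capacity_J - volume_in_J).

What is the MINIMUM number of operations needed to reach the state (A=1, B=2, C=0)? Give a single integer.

Answer: 6

Derivation:
BFS from (A=3, B=0, C=4). One shortest path:
  1. pour(A -> B) -> (A=0 B=3 C=4)
  2. pour(C -> B) -> (A=0 B=5 C=2)
  3. pour(B -> A) -> (A=4 B=1 C=2)
  4. empty(A) -> (A=0 B=1 C=2)
  5. pour(B -> A) -> (A=1 B=0 C=2)
  6. pour(C -> B) -> (A=1 B=2 C=0)
Reached target in 6 moves.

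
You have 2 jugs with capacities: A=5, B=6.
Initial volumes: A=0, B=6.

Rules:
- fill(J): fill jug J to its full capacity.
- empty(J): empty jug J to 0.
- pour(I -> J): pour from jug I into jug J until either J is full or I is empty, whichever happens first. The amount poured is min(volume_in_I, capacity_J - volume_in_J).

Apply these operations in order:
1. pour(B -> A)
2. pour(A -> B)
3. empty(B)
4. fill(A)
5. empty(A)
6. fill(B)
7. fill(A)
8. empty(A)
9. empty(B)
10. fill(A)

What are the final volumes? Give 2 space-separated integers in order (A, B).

Step 1: pour(B -> A) -> (A=5 B=1)
Step 2: pour(A -> B) -> (A=0 B=6)
Step 3: empty(B) -> (A=0 B=0)
Step 4: fill(A) -> (A=5 B=0)
Step 5: empty(A) -> (A=0 B=0)
Step 6: fill(B) -> (A=0 B=6)
Step 7: fill(A) -> (A=5 B=6)
Step 8: empty(A) -> (A=0 B=6)
Step 9: empty(B) -> (A=0 B=0)
Step 10: fill(A) -> (A=5 B=0)

Answer: 5 0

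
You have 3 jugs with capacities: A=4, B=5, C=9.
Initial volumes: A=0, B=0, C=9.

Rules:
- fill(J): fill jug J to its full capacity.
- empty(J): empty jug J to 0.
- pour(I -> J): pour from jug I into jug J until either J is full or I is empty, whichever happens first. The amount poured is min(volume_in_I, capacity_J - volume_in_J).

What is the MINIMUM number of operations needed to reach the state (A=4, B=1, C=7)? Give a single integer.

BFS from (A=0, B=0, C=9). One shortest path:
  1. fill(A) -> (A=4 B=0 C=9)
  2. pour(A -> B) -> (A=0 B=4 C=9)
  3. fill(A) -> (A=4 B=4 C=9)
  4. pour(A -> B) -> (A=3 B=5 C=9)
  5. empty(B) -> (A=3 B=0 C=9)
  6. pour(A -> B) -> (A=0 B=3 C=9)
  7. pour(C -> B) -> (A=0 B=5 C=7)
  8. pour(B -> A) -> (A=4 B=1 C=7)
Reached target in 8 moves.

Answer: 8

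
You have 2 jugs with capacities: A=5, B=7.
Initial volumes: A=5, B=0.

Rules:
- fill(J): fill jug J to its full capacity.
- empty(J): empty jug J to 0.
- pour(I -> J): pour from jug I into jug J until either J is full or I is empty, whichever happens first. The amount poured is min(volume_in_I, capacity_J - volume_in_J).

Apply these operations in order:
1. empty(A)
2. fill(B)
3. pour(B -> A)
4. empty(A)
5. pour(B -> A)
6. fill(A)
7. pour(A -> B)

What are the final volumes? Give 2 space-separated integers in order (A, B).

Step 1: empty(A) -> (A=0 B=0)
Step 2: fill(B) -> (A=0 B=7)
Step 3: pour(B -> A) -> (A=5 B=2)
Step 4: empty(A) -> (A=0 B=2)
Step 5: pour(B -> A) -> (A=2 B=0)
Step 6: fill(A) -> (A=5 B=0)
Step 7: pour(A -> B) -> (A=0 B=5)

Answer: 0 5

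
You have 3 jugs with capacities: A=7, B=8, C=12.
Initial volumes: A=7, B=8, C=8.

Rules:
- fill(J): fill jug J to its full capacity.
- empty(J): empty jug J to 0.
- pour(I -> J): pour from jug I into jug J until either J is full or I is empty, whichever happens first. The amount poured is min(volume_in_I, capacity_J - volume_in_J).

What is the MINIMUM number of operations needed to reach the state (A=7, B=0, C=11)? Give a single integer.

Answer: 5

Derivation:
BFS from (A=7, B=8, C=8). One shortest path:
  1. pour(A -> C) -> (A=3 B=8 C=12)
  2. empty(C) -> (A=3 B=8 C=0)
  3. pour(A -> C) -> (A=0 B=8 C=3)
  4. fill(A) -> (A=7 B=8 C=3)
  5. pour(B -> C) -> (A=7 B=0 C=11)
Reached target in 5 moves.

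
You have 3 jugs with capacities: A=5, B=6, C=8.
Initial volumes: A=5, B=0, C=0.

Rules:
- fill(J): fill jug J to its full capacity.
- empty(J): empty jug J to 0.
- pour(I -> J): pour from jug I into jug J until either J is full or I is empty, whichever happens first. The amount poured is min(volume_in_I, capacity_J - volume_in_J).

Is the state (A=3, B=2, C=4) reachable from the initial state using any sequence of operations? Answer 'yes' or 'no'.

Answer: no

Derivation:
BFS explored all 238 reachable states.
Reachable set includes: (0,0,0), (0,0,1), (0,0,2), (0,0,3), (0,0,4), (0,0,5), (0,0,6), (0,0,7), (0,0,8), (0,1,0), (0,1,1), (0,1,2) ...
Target (A=3, B=2, C=4) not in reachable set → no.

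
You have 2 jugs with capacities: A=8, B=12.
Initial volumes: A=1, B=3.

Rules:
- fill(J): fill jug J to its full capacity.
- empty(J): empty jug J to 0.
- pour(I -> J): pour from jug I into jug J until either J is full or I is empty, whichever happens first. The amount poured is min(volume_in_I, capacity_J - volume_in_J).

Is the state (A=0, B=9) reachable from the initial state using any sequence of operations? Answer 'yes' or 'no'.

BFS from (A=1, B=3):
  1. empty(B) -> (A=1 B=0)
  2. pour(A -> B) -> (A=0 B=1)
  3. fill(A) -> (A=8 B=1)
  4. pour(A -> B) -> (A=0 B=9)
Target reached → yes.

Answer: yes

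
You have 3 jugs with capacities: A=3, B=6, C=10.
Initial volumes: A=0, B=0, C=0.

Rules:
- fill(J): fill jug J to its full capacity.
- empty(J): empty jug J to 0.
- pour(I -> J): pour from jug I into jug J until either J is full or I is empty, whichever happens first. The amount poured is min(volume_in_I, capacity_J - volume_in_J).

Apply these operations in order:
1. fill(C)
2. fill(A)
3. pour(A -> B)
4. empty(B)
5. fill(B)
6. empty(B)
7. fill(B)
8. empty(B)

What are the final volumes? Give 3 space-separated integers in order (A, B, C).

Answer: 0 0 10

Derivation:
Step 1: fill(C) -> (A=0 B=0 C=10)
Step 2: fill(A) -> (A=3 B=0 C=10)
Step 3: pour(A -> B) -> (A=0 B=3 C=10)
Step 4: empty(B) -> (A=0 B=0 C=10)
Step 5: fill(B) -> (A=0 B=6 C=10)
Step 6: empty(B) -> (A=0 B=0 C=10)
Step 7: fill(B) -> (A=0 B=6 C=10)
Step 8: empty(B) -> (A=0 B=0 C=10)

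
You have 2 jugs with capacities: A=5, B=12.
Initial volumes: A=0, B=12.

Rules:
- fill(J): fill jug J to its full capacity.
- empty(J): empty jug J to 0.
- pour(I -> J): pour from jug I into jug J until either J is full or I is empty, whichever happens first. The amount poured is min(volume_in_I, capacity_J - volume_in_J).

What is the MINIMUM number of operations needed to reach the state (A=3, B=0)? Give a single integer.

BFS from (A=0, B=12). One shortest path:
  1. fill(A) -> (A=5 B=12)
  2. empty(B) -> (A=5 B=0)
  3. pour(A -> B) -> (A=0 B=5)
  4. fill(A) -> (A=5 B=5)
  5. pour(A -> B) -> (A=0 B=10)
  6. fill(A) -> (A=5 B=10)
  7. pour(A -> B) -> (A=3 B=12)
  8. empty(B) -> (A=3 B=0)
Reached target in 8 moves.

Answer: 8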